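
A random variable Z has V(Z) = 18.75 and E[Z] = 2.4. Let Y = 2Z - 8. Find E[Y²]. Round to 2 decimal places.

85.24

E[2Z - 8] = 2·2.4 − 8 = -3.2
V(2Z - 8) = (2)²·18.75 = 75
E[Y²] = V(Y) + (E[Y])² = 75 + (-3.2)² = 85.24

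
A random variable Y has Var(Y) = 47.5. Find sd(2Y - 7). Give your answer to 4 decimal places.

13.7840

Var(2Y - 7) = (2)²·47.5 = 190
sd(2Y - 7) = √190 ≈ 13.7840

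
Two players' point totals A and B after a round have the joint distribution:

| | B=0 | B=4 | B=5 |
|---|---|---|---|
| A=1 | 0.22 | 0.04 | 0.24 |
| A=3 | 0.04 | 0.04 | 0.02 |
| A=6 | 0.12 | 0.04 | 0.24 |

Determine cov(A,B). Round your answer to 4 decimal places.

0.7640

E[A] = 3.2,  E[B] = 2.98
E[AB] = 10.3
cov(A,B) = E[AB] − E[A]E[B] = 10.3 − (3.2)(2.98) = 0.764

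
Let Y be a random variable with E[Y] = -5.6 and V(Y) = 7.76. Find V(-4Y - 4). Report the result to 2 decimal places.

124.16

V(-4Y - 4) = (-4)²·V(Y) = 16·7.76 = 124.16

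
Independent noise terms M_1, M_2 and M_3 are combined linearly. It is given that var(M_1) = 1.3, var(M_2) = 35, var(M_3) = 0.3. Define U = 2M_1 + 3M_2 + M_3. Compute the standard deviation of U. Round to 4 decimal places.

By independence, var(U) = (2)²var(M_1) + (3)²var(M_2) + (1)²var(M_3)
= (2)²·1.3 + (3)²·35 + (1)²·0.3 = 320.5
σ(U) = √320.5 ≈ 17.9025

17.9025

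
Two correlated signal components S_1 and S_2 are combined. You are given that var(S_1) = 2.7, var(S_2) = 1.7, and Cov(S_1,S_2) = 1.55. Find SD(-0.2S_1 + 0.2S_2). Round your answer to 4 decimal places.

0.2280

var(-0.2S_1 + 0.2S_2) = (-0.2)²·var(S_1) + (0.2)²·var(S_2) + 2·(-0.2)·(0.2)·Cov(S_1,S_2)
= 0.04·2.7 + 0.04·1.7 + -0.08·1.55 = 0.052
SD(-0.2S_1 + 0.2S_2) = √0.052 ≈ 0.2280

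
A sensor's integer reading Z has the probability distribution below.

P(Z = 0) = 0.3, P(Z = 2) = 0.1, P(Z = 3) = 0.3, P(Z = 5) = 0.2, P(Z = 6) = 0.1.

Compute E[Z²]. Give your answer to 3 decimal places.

11.700

E[Z²] = (0)²(0.3) + (2)²(0.1) + (3)²(0.3) + (5)²(0.2) + (6)²(0.1) = 11.7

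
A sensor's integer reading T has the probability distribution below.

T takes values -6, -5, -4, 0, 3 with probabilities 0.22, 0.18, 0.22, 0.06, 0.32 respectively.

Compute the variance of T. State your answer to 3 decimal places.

14.240

E[T] = (-6)(0.22) + (-5)(0.18) + (-4)(0.22) + (0)(0.06) + (3)(0.32) = -2.14
E[T²] = (-6)²(0.22) + (-5)²(0.18) + (-4)²(0.22) + (0)²(0.06) + (3)²(0.32) = 18.82
var(T) = E[T²] − (E[T])² = 18.82 − (-2.14)² = 14.2404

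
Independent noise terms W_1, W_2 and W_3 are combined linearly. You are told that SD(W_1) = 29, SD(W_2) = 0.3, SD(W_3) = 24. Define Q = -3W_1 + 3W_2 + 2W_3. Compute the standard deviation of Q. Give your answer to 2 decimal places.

Var(W_1) = 841, Var(W_2) = 0.09, Var(W_3) = 576
By independence, Var(Q) = (-3)²Var(W_1) + (3)²Var(W_2) + (2)²Var(W_3)
= (-3)²·841 + (3)²·0.09 + (2)²·576 = 9873.81
SD(Q) = √9873.81 ≈ 99.37

99.37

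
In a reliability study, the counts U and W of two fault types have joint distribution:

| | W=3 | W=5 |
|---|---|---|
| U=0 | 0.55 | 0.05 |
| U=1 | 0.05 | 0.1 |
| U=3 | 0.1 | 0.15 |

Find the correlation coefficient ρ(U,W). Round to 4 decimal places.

0.4846

E[U] = 0.9,  E[W] = 3.6
E[UW] = 3.8
Cov(U,W) = E[UW] − E[U]E[W] = 3.8 − (0.9)(3.6) = 0.56
var(U) = 1.59,  var(W) = 0.84
ρ = 0.56 / √(1.59·0.84) ≈ 0.4846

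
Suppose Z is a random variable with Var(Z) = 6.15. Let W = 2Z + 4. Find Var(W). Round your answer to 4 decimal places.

24.6000

Var(2Z + 4) = (2)²·Var(Z) = 4·6.15 = 24.6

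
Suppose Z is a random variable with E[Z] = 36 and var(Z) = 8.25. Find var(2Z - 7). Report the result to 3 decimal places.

var(2Z - 7) = (2)²·var(Z) = 4·8.25 = 33

33.000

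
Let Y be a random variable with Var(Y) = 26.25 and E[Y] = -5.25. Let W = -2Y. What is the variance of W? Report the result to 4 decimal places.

105.0000

Var(-2Y) = (-2)²·Var(Y) = 4·26.25 = 105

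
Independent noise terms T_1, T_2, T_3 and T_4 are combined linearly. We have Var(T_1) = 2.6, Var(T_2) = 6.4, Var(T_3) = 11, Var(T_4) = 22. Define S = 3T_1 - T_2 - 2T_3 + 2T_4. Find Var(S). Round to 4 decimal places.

161.8000

By independence, Var(S) = (3)²Var(T_1) + (-1)²Var(T_2) + (-2)²Var(T_3) + (2)²Var(T_4)
= (3)²·2.6 + (-1)²·6.4 + (-2)²·11 + (2)²·22 = 161.8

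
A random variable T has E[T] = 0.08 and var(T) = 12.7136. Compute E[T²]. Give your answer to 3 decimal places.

E[T²] = var(T) + (E[T])² = 12.7136 + (0.08)² = 12.72

12.720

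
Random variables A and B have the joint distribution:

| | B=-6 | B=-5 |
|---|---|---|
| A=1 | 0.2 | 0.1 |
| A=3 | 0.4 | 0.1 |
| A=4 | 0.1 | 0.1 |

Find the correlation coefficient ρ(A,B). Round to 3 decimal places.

0.039

E[A] = 2.6,  E[B] = -5.7
E[AB] = -14.8
Cov(A,B) = E[AB] − E[A]E[B] = -14.8 − (2.6)(-5.7) = 0.02
V(A) = 1.24,  V(B) = 0.21
ρ = 0.02 / √(1.24·0.21) ≈ 0.039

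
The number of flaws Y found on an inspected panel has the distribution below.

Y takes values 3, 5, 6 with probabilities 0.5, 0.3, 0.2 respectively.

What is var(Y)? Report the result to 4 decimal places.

1.5600

E[Y] = (3)(0.5) + (5)(0.3) + (6)(0.2) = 4.2
E[Y²] = (3)²(0.5) + (5)²(0.3) + (6)²(0.2) = 19.2
var(Y) = E[Y²] − (E[Y])² = 19.2 − (4.2)² = 1.56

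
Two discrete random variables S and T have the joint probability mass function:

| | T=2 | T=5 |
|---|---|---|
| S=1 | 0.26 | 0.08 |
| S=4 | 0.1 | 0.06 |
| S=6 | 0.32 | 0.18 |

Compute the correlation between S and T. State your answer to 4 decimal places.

0.1205

E[S] = 3.98,  E[T] = 2.96
E[ST] = 12.16
cov(S,T) = E[ST] − E[S]E[T] = 12.16 − (3.98)(2.96) = 0.3792
V(S) = 5.0596,  V(T) = 1.9584
ρ = 0.3792 / √(5.0596·1.9584) ≈ 0.1205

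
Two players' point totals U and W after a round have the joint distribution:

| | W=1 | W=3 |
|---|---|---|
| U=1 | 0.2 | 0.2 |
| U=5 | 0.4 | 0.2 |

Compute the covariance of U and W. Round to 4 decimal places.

-0.3200

E[U] = 3.4,  E[W] = 1.8
E[UW] = 5.8
cov(U,W) = E[UW] − E[U]E[W] = 5.8 − (3.4)(1.8) = -0.32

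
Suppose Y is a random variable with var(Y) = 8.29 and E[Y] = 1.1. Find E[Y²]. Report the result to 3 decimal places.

E[Y²] = var(Y) + (E[Y])² = 8.29 + (1.1)² = 9.5

9.500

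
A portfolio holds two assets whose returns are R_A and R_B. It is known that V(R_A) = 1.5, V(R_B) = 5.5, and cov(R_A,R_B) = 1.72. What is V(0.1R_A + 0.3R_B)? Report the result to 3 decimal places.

V(0.1R_A + 0.3R_B) = (0.1)²·V(R_A) + (0.3)²·V(R_B) + 2·(0.1)·(0.3)·cov(R_A,R_B)
= 0.01·1.5 + 0.09·5.5 + 0.06·1.72 = 0.6132

0.613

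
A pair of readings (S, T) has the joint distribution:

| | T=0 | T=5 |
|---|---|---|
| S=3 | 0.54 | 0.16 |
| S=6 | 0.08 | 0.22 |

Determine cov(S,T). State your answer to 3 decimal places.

1.590

E[S] = 3.9,  E[T] = 1.9
E[ST] = 9
cov(S,T) = E[ST] − E[S]E[T] = 9 − (3.9)(1.9) = 1.59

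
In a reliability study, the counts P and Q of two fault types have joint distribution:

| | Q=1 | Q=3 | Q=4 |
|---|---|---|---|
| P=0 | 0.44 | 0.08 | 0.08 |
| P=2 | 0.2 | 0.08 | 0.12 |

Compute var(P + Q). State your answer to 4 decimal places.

3.1616

E[P] = 0.8,  E[Q] = 1.92,  E[PQ] = 1.84
var(P) = 1.6 − (0.8)² = 0.96;  var(Q) = 5.28 − (1.92)² = 1.5936
Cov(P,Q) = 1.84 − (0.8)(1.92) = 0.304
var(P + Q) = (1)²·0.96 + (1)²·1.5936 + 2·(1)·(1)·0.304 = 3.1616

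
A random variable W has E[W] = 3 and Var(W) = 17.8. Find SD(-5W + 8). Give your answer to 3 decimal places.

21.095

Var(-5W + 8) = (-5)²·17.8 = 445
SD(-5W + 8) = √445 ≈ 21.095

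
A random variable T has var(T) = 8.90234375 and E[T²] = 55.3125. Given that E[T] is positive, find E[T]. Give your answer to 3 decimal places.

6.813

(E[T])² = E[T²] − var(T) = 55.3125 − 8.90234375 = 46.41015625
E[T] = √46.41015625 = 6.8125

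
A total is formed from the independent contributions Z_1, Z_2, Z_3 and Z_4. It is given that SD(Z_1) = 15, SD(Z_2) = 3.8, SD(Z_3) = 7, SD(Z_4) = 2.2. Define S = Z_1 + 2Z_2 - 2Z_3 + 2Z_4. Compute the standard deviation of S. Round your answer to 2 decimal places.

Var(Z_1) = 225, Var(Z_2) = 14.44, Var(Z_3) = 49, Var(Z_4) = 4.84
By independence, Var(S) = (1)²Var(Z_1) + (2)²Var(Z_2) + (-2)²Var(Z_3) + (2)²Var(Z_4)
= (1)²·225 + (2)²·14.44 + (-2)²·49 + (2)²·4.84 = 498.12
SD(S) = √498.12 ≈ 22.32

22.32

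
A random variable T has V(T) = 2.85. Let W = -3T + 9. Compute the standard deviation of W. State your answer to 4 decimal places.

V(-3T + 9) = (-3)²·2.85 = 25.65
σ(W) = √25.65 ≈ 5.0646

5.0646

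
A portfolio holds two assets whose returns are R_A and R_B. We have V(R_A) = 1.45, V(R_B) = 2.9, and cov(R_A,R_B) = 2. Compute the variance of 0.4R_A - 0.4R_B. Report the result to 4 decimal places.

0.0560

V(0.4R_A - 0.4R_B) = (0.4)²·V(R_A) + (-0.4)²·V(R_B) + 2·(0.4)·(-0.4)·cov(R_A,R_B)
= 0.16·1.45 + 0.16·2.9 + -0.32·2 = 0.056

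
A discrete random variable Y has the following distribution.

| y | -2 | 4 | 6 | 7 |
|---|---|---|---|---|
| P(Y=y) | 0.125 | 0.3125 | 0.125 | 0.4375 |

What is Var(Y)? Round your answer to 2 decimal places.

E[Y] = (-2)(0.125) + (4)(0.3125) + (6)(0.125) + (7)(0.4375) = 4.8125
E[Y²] = (-2)²(0.125) + (4)²(0.3125) + (6)²(0.125) + (7)²(0.4375) = 31.4375
Var(Y) = E[Y²] − (E[Y])² = 31.4375 − (4.8125)² = 8.27734375

8.28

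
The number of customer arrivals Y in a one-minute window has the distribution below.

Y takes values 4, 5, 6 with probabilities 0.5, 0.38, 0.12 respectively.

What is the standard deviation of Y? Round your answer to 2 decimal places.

0.69

E[Y] = (4)(0.5) + (5)(0.38) + (6)(0.12) = 4.62
E[Y²] = (4)²(0.5) + (5)²(0.38) + (6)²(0.12) = 21.82
V(Y) = E[Y²] − (E[Y])² = 21.82 − (4.62)² = 0.4756
σ(Y) = √0.4756 ≈ 0.69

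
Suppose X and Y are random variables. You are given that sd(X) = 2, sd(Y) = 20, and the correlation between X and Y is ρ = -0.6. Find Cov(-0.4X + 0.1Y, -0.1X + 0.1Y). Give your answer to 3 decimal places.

V(X) = (2)² = 4;  V(Y) = (20)² = 400
Cov(X,Y) = ρ·sd(X)·sd(Y) = -0.6·2·20 = -24
Cov(-0.4X + 0.1Y, -0.1X + 0.1Y) = (-0.4)(-0.1)V(X) + (0.1)(0.1)V(Y) + [(-0.4)(0.1) + (0.1)(-0.1)]Cov(X,Y)
= 0.04·4 + 0.01·400 + -0.05·-24 = 5.36

5.360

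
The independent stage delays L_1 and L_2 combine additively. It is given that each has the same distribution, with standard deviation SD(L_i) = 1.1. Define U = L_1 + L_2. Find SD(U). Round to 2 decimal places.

1.56

var(L_i) = (1.1)² = 1.21
By independence, var(U) = (1)²var(L_1) + (1)²var(L_2)
= (1)²·1.21 + (1)²·1.21 = 2.42
SD(U) = √2.42 ≈ 1.56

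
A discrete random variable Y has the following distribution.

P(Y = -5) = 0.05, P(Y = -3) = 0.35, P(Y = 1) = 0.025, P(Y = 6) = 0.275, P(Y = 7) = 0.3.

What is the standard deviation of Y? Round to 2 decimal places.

E[Y] = (-5)(0.05) + (-3)(0.35) + (1)(0.025) + (6)(0.275) + (7)(0.3) = 2.475
E[Y²] = (-5)²(0.05) + (-3)²(0.35) + (1)²(0.025) + (6)²(0.275) + (7)²(0.3) = 29.025
Var(Y) = E[Y²] − (E[Y])² = 29.025 − (2.475)² = 22.899375
σ(Y) = √22.899375 ≈ 4.79

4.79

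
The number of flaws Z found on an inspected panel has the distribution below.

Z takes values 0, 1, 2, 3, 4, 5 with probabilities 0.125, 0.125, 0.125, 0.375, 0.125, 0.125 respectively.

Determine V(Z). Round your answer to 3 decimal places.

2.234

E[Z] = (0)(0.125) + (1)(0.125) + (2)(0.125) + (3)(0.375) + (4)(0.125) + (5)(0.125) = 2.625
E[Z²] = (0)²(0.125) + (1)²(0.125) + (2)²(0.125) + (3)²(0.375) + (4)²(0.125) + (5)²(0.125) = 9.125
V(Z) = E[Z²] − (E[Z])² = 9.125 − (2.625)² = 2.234375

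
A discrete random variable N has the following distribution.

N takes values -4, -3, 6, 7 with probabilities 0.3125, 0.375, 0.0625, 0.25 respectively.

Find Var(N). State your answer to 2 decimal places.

22.81

E[N] = (-4)(0.3125) + (-3)(0.375) + (6)(0.0625) + (7)(0.25) = -0.25
E[N²] = (-4)²(0.3125) + (-3)²(0.375) + (6)²(0.0625) + (7)²(0.25) = 22.875
Var(N) = E[N²] − (E[N])² = 22.875 − (-0.25)² = 22.8125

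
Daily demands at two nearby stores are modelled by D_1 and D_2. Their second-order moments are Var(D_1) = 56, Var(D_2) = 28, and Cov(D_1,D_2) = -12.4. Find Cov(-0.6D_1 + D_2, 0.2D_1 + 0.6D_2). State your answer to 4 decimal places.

12.0640

Cov(-0.6D_1 + D_2, 0.2D_1 + 0.6D_2) = (-0.6)(0.2)Var(D_1) + (1)(0.6)Var(D_2) + [(-0.6)(0.6) + (1)(0.2)]Cov(D_1,D_2)
= -0.12·56 + 0.6·28 + -0.16·-12.4 = 12.064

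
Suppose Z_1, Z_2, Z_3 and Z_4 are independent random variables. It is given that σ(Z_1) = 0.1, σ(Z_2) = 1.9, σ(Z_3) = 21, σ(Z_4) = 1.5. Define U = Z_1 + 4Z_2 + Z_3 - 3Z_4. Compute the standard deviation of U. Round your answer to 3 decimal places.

22.782

V(Z_1) = 0.01, V(Z_2) = 3.61, V(Z_3) = 441, V(Z_4) = 2.25
By independence, V(U) = (1)²V(Z_1) + (4)²V(Z_2) + (1)²V(Z_3) + (-3)²V(Z_4)
= (1)²·0.01 + (4)²·3.61 + (1)²·441 + (-3)²·2.25 = 519.02
σ(U) = √519.02 ≈ 22.782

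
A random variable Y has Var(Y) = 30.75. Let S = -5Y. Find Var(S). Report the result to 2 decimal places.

Var(-5Y) = (-5)²·Var(Y) = 25·30.75 = 768.75

768.75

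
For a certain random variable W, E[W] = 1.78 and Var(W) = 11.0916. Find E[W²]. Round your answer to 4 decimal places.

E[W²] = Var(W) + (E[W])² = 11.0916 + (1.78)² = 14.26

14.2600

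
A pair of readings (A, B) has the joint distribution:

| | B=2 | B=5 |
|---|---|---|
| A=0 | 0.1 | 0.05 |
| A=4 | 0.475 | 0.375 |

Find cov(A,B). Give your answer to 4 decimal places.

E[A] = 3.4,  E[B] = 3.275
E[AB] = 11.3
cov(A,B) = E[AB] − E[A]E[B] = 11.3 − (3.4)(3.275) = 0.165

0.1650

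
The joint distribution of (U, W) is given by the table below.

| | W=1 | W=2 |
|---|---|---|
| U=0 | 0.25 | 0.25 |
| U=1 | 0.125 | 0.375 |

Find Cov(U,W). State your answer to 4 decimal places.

E[U] = 0.5,  E[W] = 1.625
E[UW] = 0.875
Cov(U,W) = E[UW] − E[U]E[W] = 0.875 − (0.5)(1.625) = 0.0625

0.0625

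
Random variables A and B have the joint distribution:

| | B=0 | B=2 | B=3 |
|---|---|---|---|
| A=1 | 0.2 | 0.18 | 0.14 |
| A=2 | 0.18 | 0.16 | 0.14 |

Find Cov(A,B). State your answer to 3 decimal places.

E[A] = 1.48,  E[B] = 1.52
E[AB] = 2.26
Cov(A,B) = E[AB] − E[A]E[B] = 2.26 − (1.48)(1.52) = 0.0104

0.010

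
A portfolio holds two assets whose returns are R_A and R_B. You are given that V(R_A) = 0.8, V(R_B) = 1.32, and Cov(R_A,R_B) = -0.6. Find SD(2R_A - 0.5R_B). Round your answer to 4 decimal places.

V(2R_A - 0.5R_B) = (2)²·V(R_A) + (-0.5)²·V(R_B) + 2·(2)·(-0.5)·Cov(R_A,R_B)
= 4·0.8 + 0.25·1.32 + -2·-0.6 = 4.73
SD(2R_A - 0.5R_B) = √4.73 ≈ 2.1749

2.1749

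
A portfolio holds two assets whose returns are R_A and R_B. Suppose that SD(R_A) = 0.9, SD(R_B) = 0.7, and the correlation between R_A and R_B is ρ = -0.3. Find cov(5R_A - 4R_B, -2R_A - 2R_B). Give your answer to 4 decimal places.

-3.8020

Var(R_A) = (0.9)² = 0.81;  Var(R_B) = (0.7)² = 0.49
cov(R_A,R_B) = ρ·SD(R_A)·SD(R_B) = -0.3·0.9·0.7 = -0.189
cov(5R_A - 4R_B, -2R_A - 2R_B) = (5)(-2)Var(R_A) + (-4)(-2)Var(R_B) + [(5)(-2) + (-4)(-2)]cov(R_A,R_B)
= -10·0.81 + 8·0.49 + -2·-0.189 = -3.802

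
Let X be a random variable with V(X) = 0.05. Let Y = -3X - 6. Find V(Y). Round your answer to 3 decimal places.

V(-3X - 6) = (-3)²·V(X) = 9·0.05 = 0.45

0.450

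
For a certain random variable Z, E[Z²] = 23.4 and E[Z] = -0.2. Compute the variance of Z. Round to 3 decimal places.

23.360

Var(Z) = 23.4 − (-0.2)² = 23.36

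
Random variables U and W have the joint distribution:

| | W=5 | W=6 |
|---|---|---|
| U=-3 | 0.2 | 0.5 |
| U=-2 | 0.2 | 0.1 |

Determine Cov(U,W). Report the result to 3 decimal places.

-0.080

E[U] = -2.7,  E[W] = 5.6
E[UW] = -15.2
Cov(U,W) = E[UW] − E[U]E[W] = -15.2 − (-2.7)(5.6) = -0.08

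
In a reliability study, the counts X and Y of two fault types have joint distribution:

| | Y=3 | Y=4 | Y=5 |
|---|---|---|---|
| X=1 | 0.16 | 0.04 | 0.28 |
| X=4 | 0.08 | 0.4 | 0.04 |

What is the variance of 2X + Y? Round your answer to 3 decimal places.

8.560

E[X] = 2.56,  E[Y] = 4.08,  E[XY] = 10.2
V(X) = 8.8 − (2.56)² = 2.2464;  V(Y) = 17.2 − (4.08)² = 0.5536
Cov(X,Y) = 10.2 − (2.56)(4.08) = -0.2448
V(2X + Y) = (2)²·2.2464 + (1)²·0.5536 + 2·(2)·(1)·-0.2448 = 8.56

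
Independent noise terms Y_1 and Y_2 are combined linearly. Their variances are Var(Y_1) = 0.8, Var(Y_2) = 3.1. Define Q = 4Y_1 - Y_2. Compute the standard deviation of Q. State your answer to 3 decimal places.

3.987

By independence, Var(Q) = (4)²Var(Y_1) + (-1)²Var(Y_2)
= (4)²·0.8 + (-1)²·3.1 = 15.9
sd(Q) = √15.9 ≈ 3.987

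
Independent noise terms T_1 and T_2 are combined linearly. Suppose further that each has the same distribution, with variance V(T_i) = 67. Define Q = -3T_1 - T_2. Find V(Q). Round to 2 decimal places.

670.00

By independence, V(Q) = (-3)²V(T_1) + (-1)²V(T_2)
= (-3)²·67 + (-1)²·67 = 670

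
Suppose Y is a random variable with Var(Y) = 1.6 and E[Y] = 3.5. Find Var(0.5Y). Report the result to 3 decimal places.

Var(0.5Y) = (0.5)²·Var(Y) = 0.25·1.6 = 0.4

0.400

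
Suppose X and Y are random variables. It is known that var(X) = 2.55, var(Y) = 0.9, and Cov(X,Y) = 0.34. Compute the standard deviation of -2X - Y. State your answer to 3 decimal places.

3.530

var(-2X - Y) = (-2)²·var(X) + (-1)²·var(Y) + 2·(-2)·(-1)·Cov(X,Y)
= 4·2.55 + 1·0.9 + 4·0.34 = 12.46
SD(-2X - Y) = √12.46 ≈ 3.530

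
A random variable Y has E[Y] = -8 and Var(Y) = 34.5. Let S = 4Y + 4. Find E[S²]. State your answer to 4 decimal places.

E[4Y + 4] = 4·-8 + 4 = -28
Var(4Y + 4) = (4)²·34.5 = 552
E[S²] = Var(S) + (E[S])² = 552 + (-28)² = 1336

1336.0000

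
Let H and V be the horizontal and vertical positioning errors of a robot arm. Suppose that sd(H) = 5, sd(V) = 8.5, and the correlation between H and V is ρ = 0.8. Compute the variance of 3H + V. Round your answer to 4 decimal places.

501.2500

var(H) = (5)² = 25;  var(V) = (8.5)² = 72.25
Cov(H,V) = ρ·sd(H)·sd(V) = 0.8·5·8.5 = 34
var(3H + V) = (3)²·var(H) + (1)²·var(V) + 2·(3)·(1)·Cov(H,V)
= 9·25 + 1·72.25 + 6·34 = 501.25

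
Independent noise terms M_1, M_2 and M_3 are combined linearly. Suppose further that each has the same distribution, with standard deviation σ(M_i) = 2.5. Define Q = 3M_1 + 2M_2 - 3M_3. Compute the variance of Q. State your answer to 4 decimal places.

var(M_i) = (2.5)² = 6.25
By independence, var(Q) = (3)²var(M_1) + (2)²var(M_2) + (-3)²var(M_3)
= (3)²·6.25 + (2)²·6.25 + (-3)²·6.25 = 137.5

137.5000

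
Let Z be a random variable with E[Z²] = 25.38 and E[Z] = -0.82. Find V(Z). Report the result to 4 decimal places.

24.7076

V(Z) = 25.38 − (-0.82)² = 24.7076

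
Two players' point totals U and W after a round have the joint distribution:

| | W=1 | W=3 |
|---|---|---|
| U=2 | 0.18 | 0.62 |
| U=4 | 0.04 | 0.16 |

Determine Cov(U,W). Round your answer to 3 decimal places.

E[U] = 2.4,  E[W] = 2.56
E[UW] = 6.16
Cov(U,W) = E[UW] − E[U]E[W] = 6.16 − (2.4)(2.56) = 0.016

0.016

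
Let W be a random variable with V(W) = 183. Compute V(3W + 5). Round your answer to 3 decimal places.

1647.000

V(3W + 5) = (3)²·V(W) = 9·183 = 1647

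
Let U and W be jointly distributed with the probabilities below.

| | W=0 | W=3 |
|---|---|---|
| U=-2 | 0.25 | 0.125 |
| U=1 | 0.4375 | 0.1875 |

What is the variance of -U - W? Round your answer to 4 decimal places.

E[U] = -0.125,  E[W] = 0.9375,  E[UW] = -0.1875
V(U) = 2.125 − (-0.125)² = 2.109375;  V(W) = 2.8125 − (0.9375)² = 1.93359375
cov(U,W) = -0.1875 − (-0.125)(0.9375) = -0.0703125
V(-U - W) = (-1)²·2.109375 + (-1)²·1.93359375 + 2·(-1)·(-1)·-0.0703125 = 3.90234375

3.9023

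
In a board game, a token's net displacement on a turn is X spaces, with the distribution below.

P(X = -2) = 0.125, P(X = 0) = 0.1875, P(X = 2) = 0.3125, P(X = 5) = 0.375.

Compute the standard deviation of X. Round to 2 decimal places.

2.46

E[X] = (-2)(0.125) + (0)(0.1875) + (2)(0.3125) + (5)(0.375) = 2.25
E[X²] = (-2)²(0.125) + (0)²(0.1875) + (2)²(0.3125) + (5)²(0.375) = 11.125
Var(X) = E[X²] − (E[X])² = 11.125 − (2.25)² = 6.0625
sd(X) = √6.0625 ≈ 2.46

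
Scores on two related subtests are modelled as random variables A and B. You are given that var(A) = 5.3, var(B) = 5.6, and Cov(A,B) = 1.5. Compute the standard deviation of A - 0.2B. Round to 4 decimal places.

var(A - 0.2B) = (1)²·var(A) + (-0.2)²·var(B) + 2·(1)·(-0.2)·Cov(A,B)
= 1·5.3 + 0.04·5.6 + -0.4·1.5 = 4.924
SD(A - 0.2B) = √4.924 ≈ 2.2190

2.2190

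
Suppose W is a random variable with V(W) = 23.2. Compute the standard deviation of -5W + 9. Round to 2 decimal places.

V(-5W + 9) = (-5)²·23.2 = 580
SD(-5W + 9) = √580 ≈ 24.08

24.08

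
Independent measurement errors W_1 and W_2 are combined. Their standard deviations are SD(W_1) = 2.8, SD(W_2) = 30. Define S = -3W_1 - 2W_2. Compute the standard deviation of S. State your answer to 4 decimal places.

60.5851

Var(W_1) = 7.84, Var(W_2) = 900
By independence, Var(S) = (-3)²Var(W_1) + (-2)²Var(W_2)
= (-3)²·7.84 + (-2)²·900 = 3670.56
SD(S) = √3670.56 ≈ 60.5851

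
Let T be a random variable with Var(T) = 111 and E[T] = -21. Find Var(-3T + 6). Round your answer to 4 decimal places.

999.0000

Var(-3T + 6) = (-3)²·Var(T) = 9·111 = 999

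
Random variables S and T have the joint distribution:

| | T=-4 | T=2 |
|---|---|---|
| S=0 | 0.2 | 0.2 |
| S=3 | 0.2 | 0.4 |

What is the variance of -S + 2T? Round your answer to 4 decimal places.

E[S] = 1.8,  E[T] = -0.4,  E[ST] = 0
var(S) = 5.4 − (1.8)² = 2.16;  var(T) = 8.8 − (-0.4)² = 8.64
cov(S,T) = 0 − (1.8)(-0.4) = 0.72
var(-S + 2T) = (-1)²·2.16 + (2)²·8.64 + 2·(-1)·(2)·0.72 = 33.84

33.8400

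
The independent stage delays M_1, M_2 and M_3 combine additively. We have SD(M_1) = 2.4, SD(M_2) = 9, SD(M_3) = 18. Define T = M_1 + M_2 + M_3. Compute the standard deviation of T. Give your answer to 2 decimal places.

var(M_1) = 5.76, var(M_2) = 81, var(M_3) = 324
By independence, var(T) = (1)²var(M_1) + (1)²var(M_2) + (1)²var(M_3)
= (1)²·5.76 + (1)²·81 + (1)²·324 = 410.76
SD(T) = √410.76 ≈ 20.27

20.27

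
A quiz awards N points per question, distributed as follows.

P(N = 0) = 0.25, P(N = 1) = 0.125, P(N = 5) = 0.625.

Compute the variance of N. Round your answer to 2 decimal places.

E[N] = (0)(0.25) + (1)(0.125) + (5)(0.625) = 3.25
E[N²] = (0)²(0.25) + (1)²(0.125) + (5)²(0.625) = 15.75
var(N) = E[N²] − (E[N])² = 15.75 − (3.25)² = 5.1875

5.19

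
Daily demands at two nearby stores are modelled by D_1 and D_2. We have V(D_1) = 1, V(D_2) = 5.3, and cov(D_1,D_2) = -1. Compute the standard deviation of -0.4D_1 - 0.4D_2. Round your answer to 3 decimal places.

V(-0.4D_1 - 0.4D_2) = (-0.4)²·V(D_1) + (-0.4)²·V(D_2) + 2·(-0.4)·(-0.4)·cov(D_1,D_2)
= 0.16·1 + 0.16·5.3 + 0.32·-1 = 0.688
SD(-0.4D_1 - 0.4D_2) = √0.688 ≈ 0.829

0.829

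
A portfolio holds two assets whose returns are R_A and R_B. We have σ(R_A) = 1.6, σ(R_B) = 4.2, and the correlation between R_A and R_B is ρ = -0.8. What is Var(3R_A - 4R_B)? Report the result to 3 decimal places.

Var(R_A) = (1.6)² = 2.56;  Var(R_B) = (4.2)² = 17.64
Cov(R_A,R_B) = ρ·σ(R_A)·σ(R_B) = -0.8·1.6·4.2 = -5.376
Var(3R_A - 4R_B) = (3)²·Var(R_A) + (-4)²·Var(R_B) + 2·(3)·(-4)·Cov(R_A,R_B)
= 9·2.56 + 16·17.64 + -24·-5.376 = 434.304

434.304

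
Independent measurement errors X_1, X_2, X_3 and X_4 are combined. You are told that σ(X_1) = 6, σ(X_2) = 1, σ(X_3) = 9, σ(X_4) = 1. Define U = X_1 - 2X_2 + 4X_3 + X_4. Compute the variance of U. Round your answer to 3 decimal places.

1337.000

V(X_1) = 36, V(X_2) = 1, V(X_3) = 81, V(X_4) = 1
By independence, V(U) = (1)²V(X_1) + (-2)²V(X_2) + (4)²V(X_3) + (1)²V(X_4)
= (1)²·36 + (-2)²·1 + (4)²·81 + (1)²·1 = 1337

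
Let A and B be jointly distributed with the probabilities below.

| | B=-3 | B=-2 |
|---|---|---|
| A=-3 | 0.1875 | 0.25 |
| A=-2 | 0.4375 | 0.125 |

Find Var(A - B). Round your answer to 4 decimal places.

E[A] = -2.4375,  E[B] = -2.625,  E[AB] = 6.3125
Var(A) = 6.1875 − (-2.4375)² = 0.24609375;  Var(B) = 7.125 − (-2.625)² = 0.234375
Cov(A,B) = 6.3125 − (-2.4375)(-2.625) = -0.0859375
Var(A - B) = (1)²·0.24609375 + (-1)²·0.234375 + 2·(1)·(-1)·-0.0859375 = 0.65234375

0.6523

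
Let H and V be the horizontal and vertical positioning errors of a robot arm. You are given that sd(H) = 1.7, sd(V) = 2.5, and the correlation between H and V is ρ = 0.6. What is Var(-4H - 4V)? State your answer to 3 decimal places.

Var(H) = (1.7)² = 2.89;  Var(V) = (2.5)² = 6.25
cov(H,V) = ρ·sd(H)·sd(V) = 0.6·1.7·2.5 = 2.55
Var(-4H - 4V) = (-4)²·Var(H) + (-4)²·Var(V) + 2·(-4)·(-4)·cov(H,V)
= 16·2.89 + 16·6.25 + 32·2.55 = 227.84

227.840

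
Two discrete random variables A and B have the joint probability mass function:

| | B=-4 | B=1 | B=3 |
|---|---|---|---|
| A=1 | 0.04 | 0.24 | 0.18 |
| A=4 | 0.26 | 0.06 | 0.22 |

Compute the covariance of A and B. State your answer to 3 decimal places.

-1.446

E[A] = 2.62,  E[B] = 0.3
E[AB] = -0.66
Cov(A,B) = E[AB] − E[A]E[B] = -0.66 − (2.62)(0.3) = -1.446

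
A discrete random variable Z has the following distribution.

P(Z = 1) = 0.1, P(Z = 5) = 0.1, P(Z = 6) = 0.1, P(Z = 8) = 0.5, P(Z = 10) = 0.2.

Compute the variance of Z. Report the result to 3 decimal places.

E[Z] = (1)(0.1) + (5)(0.1) + (6)(0.1) + (8)(0.5) + (10)(0.2) = 7.2
E[Z²] = (1)²(0.1) + (5)²(0.1) + (6)²(0.1) + (8)²(0.5) + (10)²(0.2) = 58.2
var(Z) = E[Z²] − (E[Z])² = 58.2 − (7.2)² = 6.36

6.360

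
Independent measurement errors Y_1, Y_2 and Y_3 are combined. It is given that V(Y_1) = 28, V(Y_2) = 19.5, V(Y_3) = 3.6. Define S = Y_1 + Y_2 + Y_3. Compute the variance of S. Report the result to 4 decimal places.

By independence, V(S) = (1)²V(Y_1) + (1)²V(Y_2) + (1)²V(Y_3)
= (1)²·28 + (1)²·19.5 + (1)²·3.6 = 51.1

51.1000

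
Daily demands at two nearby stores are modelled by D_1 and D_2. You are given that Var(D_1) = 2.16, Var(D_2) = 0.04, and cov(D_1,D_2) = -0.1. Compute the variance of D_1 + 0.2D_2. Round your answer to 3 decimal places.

2.122

Var(D_1 + 0.2D_2) = (1)²·Var(D_1) + (0.2)²·Var(D_2) + 2·(1)·(0.2)·cov(D_1,D_2)
= 1·2.16 + 0.04·0.04 + 0.4·-0.1 = 2.1216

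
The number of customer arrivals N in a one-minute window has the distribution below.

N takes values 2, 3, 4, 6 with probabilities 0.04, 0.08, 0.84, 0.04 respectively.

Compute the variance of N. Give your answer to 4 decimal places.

E[N] = (2)(0.04) + (3)(0.08) + (4)(0.84) + (6)(0.04) = 3.92
E[N²] = (2)²(0.04) + (3)²(0.08) + (4)²(0.84) + (6)²(0.04) = 15.76
var(N) = E[N²] − (E[N])² = 15.76 − (3.92)² = 0.3936

0.3936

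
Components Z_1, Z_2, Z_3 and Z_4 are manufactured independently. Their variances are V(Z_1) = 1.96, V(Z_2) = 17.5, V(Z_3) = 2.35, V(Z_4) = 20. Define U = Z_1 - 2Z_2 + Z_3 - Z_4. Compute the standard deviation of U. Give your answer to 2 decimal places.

9.71

By independence, V(U) = (1)²V(Z_1) + (-2)²V(Z_2) + (1)²V(Z_3) + (-1)²V(Z_4)
= (1)²·1.96 + (-2)²·17.5 + (1)²·2.35 + (-1)²·20 = 94.31
SD(U) = √94.31 ≈ 9.71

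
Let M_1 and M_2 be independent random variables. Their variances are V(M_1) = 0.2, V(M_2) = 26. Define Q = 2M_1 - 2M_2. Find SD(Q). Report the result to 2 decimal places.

By independence, V(Q) = (2)²V(M_1) + (-2)²V(M_2)
= (2)²·0.2 + (-2)²·26 = 104.8
SD(Q) = √104.8 ≈ 10.24

10.24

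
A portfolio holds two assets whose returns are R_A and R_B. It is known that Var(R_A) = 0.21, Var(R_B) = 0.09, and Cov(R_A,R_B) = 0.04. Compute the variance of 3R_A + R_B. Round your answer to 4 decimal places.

Var(3R_A + R_B) = (3)²·Var(R_A) + (1)²·Var(R_B) + 2·(3)·(1)·Cov(R_A,R_B)
= 9·0.21 + 1·0.09 + 6·0.04 = 2.22

2.2200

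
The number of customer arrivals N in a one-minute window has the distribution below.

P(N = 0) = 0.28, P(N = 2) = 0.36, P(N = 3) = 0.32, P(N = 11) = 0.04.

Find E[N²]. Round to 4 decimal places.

9.1600

E[N²] = (0)²(0.28) + (2)²(0.36) + (3)²(0.32) + (11)²(0.04) = 9.16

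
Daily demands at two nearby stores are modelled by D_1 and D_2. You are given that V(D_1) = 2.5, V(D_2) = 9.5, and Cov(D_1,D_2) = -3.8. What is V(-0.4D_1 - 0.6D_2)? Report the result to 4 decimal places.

1.9960

V(-0.4D_1 - 0.6D_2) = (-0.4)²·V(D_1) + (-0.6)²·V(D_2) + 2·(-0.4)·(-0.6)·Cov(D_1,D_2)
= 0.16·2.5 + 0.36·9.5 + 0.48·-3.8 = 1.996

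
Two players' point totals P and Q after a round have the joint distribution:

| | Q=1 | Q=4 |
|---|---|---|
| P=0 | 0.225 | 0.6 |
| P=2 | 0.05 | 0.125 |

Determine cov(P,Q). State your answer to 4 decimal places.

-0.0113

E[P] = 0.35,  E[Q] = 3.175
E[PQ] = 1.1
cov(P,Q) = E[PQ] − E[P]E[Q] = 1.1 − (0.35)(3.175) = -0.01125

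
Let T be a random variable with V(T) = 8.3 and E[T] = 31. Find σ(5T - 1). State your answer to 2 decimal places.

14.40

V(5T - 1) = (5)²·8.3 = 207.5
σ(5T - 1) = √207.5 ≈ 14.40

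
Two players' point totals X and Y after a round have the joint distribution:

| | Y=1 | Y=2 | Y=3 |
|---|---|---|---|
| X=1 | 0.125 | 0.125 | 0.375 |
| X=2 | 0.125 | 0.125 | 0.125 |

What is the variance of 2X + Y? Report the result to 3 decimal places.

1.250

E[X] = 1.375,  E[Y] = 2.25,  E[XY] = 3
Var(X) = 2.125 − (1.375)² = 0.234375;  Var(Y) = 5.75 − (2.25)² = 0.6875
cov(X,Y) = 3 − (1.375)(2.25) = -0.09375
Var(2X + Y) = (2)²·0.234375 + (1)²·0.6875 + 2·(2)·(1)·-0.09375 = 1.25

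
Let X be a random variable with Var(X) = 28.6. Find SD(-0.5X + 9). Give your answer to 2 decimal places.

Var(-0.5X + 9) = (-0.5)²·28.6 = 7.15
SD(-0.5X + 9) = √7.15 ≈ 2.67

2.67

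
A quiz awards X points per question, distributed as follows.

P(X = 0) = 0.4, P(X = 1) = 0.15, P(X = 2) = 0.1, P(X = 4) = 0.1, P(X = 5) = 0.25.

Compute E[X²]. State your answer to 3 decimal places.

E[X²] = (0)²(0.4) + (1)²(0.15) + (2)²(0.1) + (4)²(0.1) + (5)²(0.25) = 8.4

8.400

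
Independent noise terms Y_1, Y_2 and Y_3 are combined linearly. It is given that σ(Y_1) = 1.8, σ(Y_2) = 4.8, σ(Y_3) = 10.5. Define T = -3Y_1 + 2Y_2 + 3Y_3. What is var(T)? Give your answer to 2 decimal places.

var(Y_1) = 3.24, var(Y_2) = 23.04, var(Y_3) = 110.25
By independence, var(T) = (-3)²var(Y_1) + (2)²var(Y_2) + (3)²var(Y_3)
= (-3)²·3.24 + (2)²·23.04 + (3)²·110.25 = 1113.57

1113.57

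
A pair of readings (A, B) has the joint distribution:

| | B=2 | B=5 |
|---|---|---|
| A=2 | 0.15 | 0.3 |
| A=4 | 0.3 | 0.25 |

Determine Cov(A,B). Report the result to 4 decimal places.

E[A] = 3.1,  E[B] = 3.65
E[AB] = 11
Cov(A,B) = E[AB] − E[A]E[B] = 11 − (3.1)(3.65) = -0.315

-0.3150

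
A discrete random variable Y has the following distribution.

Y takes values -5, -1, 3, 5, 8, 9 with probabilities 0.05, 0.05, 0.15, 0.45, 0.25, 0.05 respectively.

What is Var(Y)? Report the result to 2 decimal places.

E[Y] = (-5)(0.05) + (-1)(0.05) + (3)(0.15) + (5)(0.45) + (8)(0.25) + (9)(0.05) = 4.85
E[Y²] = (-5)²(0.05) + (-1)²(0.05) + (3)²(0.15) + (5)²(0.45) + (8)²(0.25) + (9)²(0.05) = 33.95
Var(Y) = E[Y²] − (E[Y])² = 33.95 − (4.85)² = 10.4275

10.43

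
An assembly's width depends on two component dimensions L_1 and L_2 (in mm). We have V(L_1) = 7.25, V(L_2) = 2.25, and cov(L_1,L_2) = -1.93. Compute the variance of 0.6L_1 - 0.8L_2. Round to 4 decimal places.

5.9028

V(0.6L_1 - 0.8L_2) = (0.6)²·V(L_1) + (-0.8)²·V(L_2) + 2·(0.6)·(-0.8)·cov(L_1,L_2)
= 0.36·7.25 + 0.64·2.25 + -0.96·-1.93 = 5.9028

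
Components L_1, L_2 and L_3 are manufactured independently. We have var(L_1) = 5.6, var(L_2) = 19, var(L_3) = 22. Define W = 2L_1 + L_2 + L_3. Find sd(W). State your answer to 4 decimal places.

By independence, var(W) = (2)²var(L_1) + (1)²var(L_2) + (1)²var(L_3)
= (2)²·5.6 + (1)²·19 + (1)²·22 = 63.4
sd(W) = √63.4 ≈ 7.9624

7.9624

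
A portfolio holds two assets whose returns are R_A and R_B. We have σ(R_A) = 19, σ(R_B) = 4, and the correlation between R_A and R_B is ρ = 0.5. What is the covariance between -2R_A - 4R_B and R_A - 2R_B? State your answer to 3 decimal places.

-594.000

V(R_A) = (19)² = 361;  V(R_B) = (4)² = 16
Cov(R_A,R_B) = ρ·σ(R_A)·σ(R_B) = 0.5·19·4 = 38
Cov(-2R_A - 4R_B, R_A - 2R_B) = (-2)(1)V(R_A) + (-4)(-2)V(R_B) + [(-2)(-2) + (-4)(1)]Cov(R_A,R_B)
= -2·361 + 8·16 + 0·38 = -594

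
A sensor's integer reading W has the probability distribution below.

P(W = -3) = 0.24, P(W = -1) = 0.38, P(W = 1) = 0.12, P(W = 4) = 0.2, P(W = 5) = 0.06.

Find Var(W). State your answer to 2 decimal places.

7.35

E[W] = (-3)(0.24) + (-1)(0.38) + (1)(0.12) + (4)(0.2) + (5)(0.06) = 0.12
E[W²] = (-3)²(0.24) + (-1)²(0.38) + (1)²(0.12) + (4)²(0.2) + (5)²(0.06) = 7.36
Var(W) = E[W²] − (E[W])² = 7.36 − (0.12)² = 7.3456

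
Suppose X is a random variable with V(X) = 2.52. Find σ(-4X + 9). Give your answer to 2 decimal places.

V(-4X + 9) = (-4)²·2.52 = 40.32
σ(-4X + 9) = √40.32 ≈ 6.35

6.35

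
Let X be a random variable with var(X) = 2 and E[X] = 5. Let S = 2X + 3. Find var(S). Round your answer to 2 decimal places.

8.00

var(2X + 3) = (2)²·var(X) = 4·2 = 8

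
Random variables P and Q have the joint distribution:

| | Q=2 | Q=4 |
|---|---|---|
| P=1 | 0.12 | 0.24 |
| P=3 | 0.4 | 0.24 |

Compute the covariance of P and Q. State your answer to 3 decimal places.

-0.269

E[P] = 2.28,  E[Q] = 2.96
E[PQ] = 6.48
cov(P,Q) = E[PQ] − E[P]E[Q] = 6.48 − (2.28)(2.96) = -0.2688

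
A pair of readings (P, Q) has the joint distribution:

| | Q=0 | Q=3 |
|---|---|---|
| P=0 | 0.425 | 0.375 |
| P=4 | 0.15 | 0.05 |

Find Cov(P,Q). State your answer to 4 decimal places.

-0.4200

E[P] = 0.8,  E[Q] = 1.275
E[PQ] = 0.6
Cov(P,Q) = E[PQ] − E[P]E[Q] = 0.6 − (0.8)(1.275) = -0.42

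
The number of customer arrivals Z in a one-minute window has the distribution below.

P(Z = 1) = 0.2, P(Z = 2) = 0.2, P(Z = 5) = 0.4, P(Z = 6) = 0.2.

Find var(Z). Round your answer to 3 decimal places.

3.760

E[Z] = (1)(0.2) + (2)(0.2) + (5)(0.4) + (6)(0.2) = 3.8
E[Z²] = (1)²(0.2) + (2)²(0.2) + (5)²(0.4) + (6)²(0.2) = 18.2
var(Z) = E[Z²] − (E[Z])² = 18.2 − (3.8)² = 3.76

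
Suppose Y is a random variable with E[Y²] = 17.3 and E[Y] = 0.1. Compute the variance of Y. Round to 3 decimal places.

V(Y) = 17.3 − (0.1)² = 17.29

17.290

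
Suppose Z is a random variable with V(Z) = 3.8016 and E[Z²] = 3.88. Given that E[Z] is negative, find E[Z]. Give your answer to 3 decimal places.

-0.280

(E[Z])² = E[Z²] − V(Z) = 3.88 − 3.8016 = 0.0784
E[Z] = −√0.0784 = -0.28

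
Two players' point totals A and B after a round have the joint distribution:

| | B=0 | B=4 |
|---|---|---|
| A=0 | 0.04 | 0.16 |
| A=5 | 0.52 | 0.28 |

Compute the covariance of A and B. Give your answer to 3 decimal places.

-1.440

E[A] = 4,  E[B] = 1.76
E[AB] = 5.6
Cov(A,B) = E[AB] − E[A]E[B] = 5.6 − (4)(1.76) = -1.44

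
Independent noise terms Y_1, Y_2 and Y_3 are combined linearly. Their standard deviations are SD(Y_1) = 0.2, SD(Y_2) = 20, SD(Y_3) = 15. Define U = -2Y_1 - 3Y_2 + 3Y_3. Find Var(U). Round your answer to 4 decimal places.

Var(Y_1) = 0.04, Var(Y_2) = 400, Var(Y_3) = 225
By independence, Var(U) = (-2)²Var(Y_1) + (-3)²Var(Y_2) + (3)²Var(Y_3)
= (-2)²·0.04 + (-3)²·400 + (3)²·225 = 5625.16

5625.1600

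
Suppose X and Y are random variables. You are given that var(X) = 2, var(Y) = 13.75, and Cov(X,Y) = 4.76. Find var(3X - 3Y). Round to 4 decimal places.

56.0700

var(3X - 3Y) = (3)²·var(X) + (-3)²·var(Y) + 2·(3)·(-3)·Cov(X,Y)
= 9·2 + 9·13.75 + -18·4.76 = 56.07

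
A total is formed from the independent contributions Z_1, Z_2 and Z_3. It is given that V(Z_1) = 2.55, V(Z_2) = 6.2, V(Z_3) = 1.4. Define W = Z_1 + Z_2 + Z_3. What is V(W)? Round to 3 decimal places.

10.150

By independence, V(W) = (1)²V(Z_1) + (1)²V(Z_2) + (1)²V(Z_3)
= (1)²·2.55 + (1)²·6.2 + (1)²·1.4 = 10.15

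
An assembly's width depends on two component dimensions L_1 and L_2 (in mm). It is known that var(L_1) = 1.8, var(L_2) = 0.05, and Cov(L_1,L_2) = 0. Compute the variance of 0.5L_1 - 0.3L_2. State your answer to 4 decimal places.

var(0.5L_1 - 0.3L_2) = (0.5)²·var(L_1) + (-0.3)²·var(L_2) + 2·(0.5)·(-0.3)·Cov(L_1,L_2)
= 0.25·1.8 + 0.09·0.05 + -0.3·0 = 0.4545

0.4545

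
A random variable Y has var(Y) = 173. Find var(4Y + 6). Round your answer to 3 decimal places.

var(4Y + 6) = (4)²·var(Y) = 16·173 = 2768

2768.000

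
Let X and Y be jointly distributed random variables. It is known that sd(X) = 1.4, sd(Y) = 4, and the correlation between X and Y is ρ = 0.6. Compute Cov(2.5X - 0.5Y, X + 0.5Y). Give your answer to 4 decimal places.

Var(X) = (1.4)² = 1.96;  Var(Y) = (4)² = 16
Cov(X,Y) = ρ·sd(X)·sd(Y) = 0.6·1.4·4 = 3.36
Cov(2.5X - 0.5Y, X + 0.5Y) = (2.5)(1)Var(X) + (-0.5)(0.5)Var(Y) + [(2.5)(0.5) + (-0.5)(1)]Cov(X,Y)
= 2.5·1.96 + -0.25·16 + 0.75·3.36 = 3.42

3.4200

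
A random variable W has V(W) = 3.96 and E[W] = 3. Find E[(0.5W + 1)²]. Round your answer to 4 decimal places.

7.2400

E[0.5W + 1] = 0.5·3 + 1 = 2.5
V(0.5W + 1) = (0.5)²·3.96 = 0.99
E[(0.5W + 1)²] = V((0.5W + 1)) + (E[(0.5W + 1)])² = 0.99 + (2.5)² = 7.24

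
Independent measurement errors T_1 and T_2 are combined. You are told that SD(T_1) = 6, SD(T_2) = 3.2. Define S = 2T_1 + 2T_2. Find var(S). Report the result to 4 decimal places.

184.9600

var(T_1) = 36, var(T_2) = 10.24
By independence, var(S) = (2)²var(T_1) + (2)²var(T_2)
= (2)²·36 + (2)²·10.24 = 184.96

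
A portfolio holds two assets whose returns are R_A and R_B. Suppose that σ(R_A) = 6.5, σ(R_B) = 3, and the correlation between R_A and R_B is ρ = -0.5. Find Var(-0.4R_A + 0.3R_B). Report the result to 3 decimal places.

Var(R_A) = (6.5)² = 42.25;  Var(R_B) = (3)² = 9
cov(R_A,R_B) = ρ·σ(R_A)·σ(R_B) = -0.5·6.5·3 = -9.75
Var(-0.4R_A + 0.3R_B) = (-0.4)²·Var(R_A) + (0.3)²·Var(R_B) + 2·(-0.4)·(0.3)·cov(R_A,R_B)
= 0.16·42.25 + 0.09·9 + -0.24·-9.75 = 9.91

9.910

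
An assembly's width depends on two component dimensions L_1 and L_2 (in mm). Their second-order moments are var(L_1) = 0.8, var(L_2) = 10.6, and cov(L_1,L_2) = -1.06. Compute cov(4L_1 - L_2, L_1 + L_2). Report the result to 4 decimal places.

-10.5800

cov(4L_1 - L_2, L_1 + L_2) = (4)(1)var(L_1) + (-1)(1)var(L_2) + [(4)(1) + (-1)(1)]cov(L_1,L_2)
= 4·0.8 + -1·10.6 + 3·-1.06 = -10.58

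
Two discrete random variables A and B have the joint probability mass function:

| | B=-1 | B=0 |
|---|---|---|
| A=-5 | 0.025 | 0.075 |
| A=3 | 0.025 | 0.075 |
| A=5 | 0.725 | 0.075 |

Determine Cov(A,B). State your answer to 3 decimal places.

E[A] = 3.8,  E[B] = -0.775
E[AB] = -3.575
Cov(A,B) = E[AB] − E[A]E[B] = -3.575 − (3.8)(-0.775) = -0.63

-0.630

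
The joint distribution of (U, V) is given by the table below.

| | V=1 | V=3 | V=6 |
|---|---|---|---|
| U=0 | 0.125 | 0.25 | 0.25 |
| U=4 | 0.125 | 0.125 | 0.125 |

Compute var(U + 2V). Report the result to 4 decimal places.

17.9375

E[U] = 1.5,  E[V] = 3.625,  E[UV] = 5
var(U) = 6 − (1.5)² = 3.75;  var(V) = 17.125 − (3.625)² = 3.984375
Cov(U,V) = 5 − (1.5)(3.625) = -0.4375
var(U + 2V) = (1)²·3.75 + (2)²·3.984375 + 2·(1)·(2)·-0.4375 = 17.9375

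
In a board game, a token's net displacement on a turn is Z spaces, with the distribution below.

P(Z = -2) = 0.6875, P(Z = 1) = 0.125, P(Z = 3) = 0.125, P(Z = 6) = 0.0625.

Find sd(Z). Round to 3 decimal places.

E[Z] = (-2)(0.6875) + (1)(0.125) + (3)(0.125) + (6)(0.0625) = -0.5
E[Z²] = (-2)²(0.6875) + (1)²(0.125) + (3)²(0.125) + (6)²(0.0625) = 6.25
Var(Z) = E[Z²] − (E[Z])² = 6.25 − (-0.5)² = 6
sd(Z) = √6 ≈ 2.449

2.449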